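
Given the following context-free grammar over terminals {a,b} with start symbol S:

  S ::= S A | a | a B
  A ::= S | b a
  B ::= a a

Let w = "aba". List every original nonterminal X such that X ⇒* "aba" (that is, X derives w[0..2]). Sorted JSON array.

Convert to CNF:
  S -> S A | T0 B | a
  A -> S A | T0 B | T1 T0 | a
  B -> T0 T0
  T0 -> a
  T1 -> b

CYK fill, restricted to cells inside w[0..2]:
  cell(0,0) a: {A,S,T0}  orig:{A,S}
  cell(1,1) b: {T1}  orig:{}
  cell(2,2) a: {A,S,T0}  orig:{A,S}
  cell(0,1) ab: ∅
  cell(1,2) ba: {A}
  cell(0,2) aba: {A,S}

Original NTs in T[0,2] deriving "aba": ["A", "S"]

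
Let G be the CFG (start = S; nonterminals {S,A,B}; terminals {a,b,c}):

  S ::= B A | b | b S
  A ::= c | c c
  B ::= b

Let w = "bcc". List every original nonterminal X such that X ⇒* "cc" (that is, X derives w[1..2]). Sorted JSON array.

Convert to CNF:
  S -> B A | T1 S | b
  A -> T0 T0 | c
  B -> b
  T0 -> c
  T1 -> b

CYK fill, restricted to cells inside w[1..2]:
  [1..1]={A,T0}  "c"  orig:{A}
  [2..2]={A,T0}  "c"  orig:{A}
  [1..2]={A}  "cc"

Original NTs in T[1,2] deriving "cc": ["A"]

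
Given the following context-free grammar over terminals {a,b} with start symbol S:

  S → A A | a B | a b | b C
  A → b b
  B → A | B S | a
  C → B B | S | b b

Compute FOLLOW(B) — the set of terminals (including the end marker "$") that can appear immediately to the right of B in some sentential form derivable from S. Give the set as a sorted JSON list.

FIRST iteration:
round 1:
  A via A→b b: +{b}
  B via B→A: +{b}
  B via B→a: +{a}
  C via C→B B: +{a,b}
  S via S→A A: +{b}
  S via S→a B: +{a}
  FIRST[S]={a,b}  FIRST[A]={b}  FIRST[B]={a,b}  FIRST[C]={a,b}
round 2: (stable)
  FIRST[S]={a,b}  FIRST[A]={b}  FIRST[B]={a,b}  FIRST[C]={a,b}

FOLLOW sets:
initialize: $ ∈ FOLLOW(S)
round 1:
  B→B S: FOLLOW(B) ⊇ FIRST(S) = {a,b}; new: +{a,b}
  B→B S: FOLLOW(S) ⊇ FOLLOW(B) ⊇ {a,b}; new: +{a,b}
  S→A A: FOLLOW(A) ⊇ FIRST(A) = {b}; new: +{b}
  S→A A: FOLLOW(A) ⊇ FOLLOW(S) ⊇ {$,a,b}; new: +{$,a}
  S→a B: FOLLOW(B) ⊇ FOLLOW(S) ⊇ {$,a,b}; new: +{$}
  S→b C: FOLLOW(C) ⊇ FOLLOW(S) ⊇ {$,a,b}; new: +{$,a,b}
  FOLLOW[S]={$,a,b}  FOLLOW[A]={$,a,b}  FOLLOW[B]={$,a,b}  FOLLOW[C]={$,a,b}
round 2: (stable)
  FOLLOW[S]={$,a,b}  FOLLOW[A]={$,a,b}  FOLLOW[B]={$,a,b}  FOLLOW[C]={$,a,b}

FOLLOW(B) = ["$", "a", "b"]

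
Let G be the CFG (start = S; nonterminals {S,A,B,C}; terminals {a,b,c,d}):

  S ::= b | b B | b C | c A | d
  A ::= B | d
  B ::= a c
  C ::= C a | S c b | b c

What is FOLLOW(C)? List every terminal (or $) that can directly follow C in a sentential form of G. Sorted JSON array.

FIRST iteration:
[1]
  A via A→d: +{d}
  B via B→a c: +{a}
  C via C→b c: +{b}
  S via S→b: +{b}
  S via S→c A: +{c}
  S via S→d: +{d}
  FIRST(S)={b,c,d}  FIRST(A)={d}  FIRST(B)={a}  FIRST(C)={b}
[2]
  A via A→B: +{a}
  C via C→S c b: +{c,d}
  FIRST(S)={b,c,d}  FIRST(A)={a,d}  FIRST(B)={a}  FIRST(C)={b,c,d}
[3] (no change)
  FIRST(S)={b,c,d}  FIRST(A)={a,d}  FIRST(B)={a}  FIRST(C)={b,c,d}

FOLLOW sets:
FOLLOW(S) := {$}
round 1:
  C→C a: FOLLOW(C) ⊇ FIRST(a) = {a}; new: +{a}
  C→S c b: FOLLOW(S) ⊇ FIRST(c) = {c}; new: +{c}
  S→b B: FOLLOW(B) ⊇ FOLLOW(S) ⊇ {$,c}; new: +{$,c}
  S→b C: FOLLOW(C) ⊇ FOLLOW(S) ⊇ {$,c}; new: +{$,c}
  S→c A: FOLLOW(A) ⊇ FOLLOW(S) ⊇ {$,c}; new: +{$,c}
  FOLLOW(S)={$,c}  FOLLOW(A)={$,c}  FOLLOW(B)={$,c}  FOLLOW(C)={$,a,c}
round 2: done
  FOLLOW(S)={$,c}  FOLLOW(A)={$,c}  FOLLOW(B)={$,c}  FOLLOW(C)={$,a,c}

FOLLOW(C) = ["$", "a", "c"]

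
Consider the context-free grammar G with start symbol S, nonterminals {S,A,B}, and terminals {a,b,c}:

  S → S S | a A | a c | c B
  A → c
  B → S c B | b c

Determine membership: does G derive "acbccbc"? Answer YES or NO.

CNF form of G:
  S -> S S | T0 B | T2 A | T2 T0
  A -> c
  B -> S X3 | T1 T0
  T0 -> c
  T1 -> b
  T2 -> a
  X3 -> T0 B

CYK table (by increasing span):
  T[0,0] 'a' = {T2}  orig:{}
  T[1,1] 'c' = {A,T0}  orig:{A}
  T[2,2] 'b' = {T1}  orig:{}
  T[3,3] 'c' = {A,T0}  orig:{A}
  T[4,4] 'c' = {A,T0}  orig:{A}
  T[5,5] 'b' = {T1}  orig:{}
  T[6,6] 'c' = {A,T0}  orig:{A}
  T[0,1] 'ac' = {S}
  T[1,2] 'cb' = ∅
  T[2,3] 'bc' = {B}
  T[3,4] 'cc' = ∅
  T[4,5] 'cb' = ∅
  T[5,6] 'bc' = {B}
  T[0,2] 'acb' = ∅
  T[1,3] 'cbc' = {S,X3}  orig:{S}
  T[2,4] 'bcc' = ∅
  T[3,5] 'ccb' = ∅
  T[4,6] 'cbc' = {S,X3}  orig:{S}
  T[0,3] 'acbc' = ∅
  T[1,4] 'cbcc' = ∅
  T[2,5] 'bccb' = ∅
  T[3,6] 'ccbc' = ∅
  T[0,4] 'acbcc' = ∅
  T[1,5] 'cbccb' = ∅
  T[2,6] 'bccbc' = ∅
  T[0,5] 'acbccb' = ∅
  T[1,6] 'cbccbc' = {B,S}
  T[0,6] 'acbccbc' = ∅

S ∉ T[0,6] ⇒ NO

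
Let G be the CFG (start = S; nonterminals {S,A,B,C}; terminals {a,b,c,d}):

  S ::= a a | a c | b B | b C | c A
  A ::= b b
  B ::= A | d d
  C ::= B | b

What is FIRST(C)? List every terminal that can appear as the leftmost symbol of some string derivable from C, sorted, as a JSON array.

Compute FIRST by fixpoint:
round 1:
  A via A→b b: +{b}
  B via B→A: +{b}
  B via B→d d: +{d}
  C via C→B: +{b,d}
  S via S→a a: +{a}
  S via S→b B: +{b}
  S via S→c A: +{c}
  S: {a,b,c}  A: {b}  B: {b,d}  C: {b,d}
round 2: done
  S: {a,b,c}  A: {b}  B: {b,d}  C: {b,d}

FIRST(C) = ["b", "d"]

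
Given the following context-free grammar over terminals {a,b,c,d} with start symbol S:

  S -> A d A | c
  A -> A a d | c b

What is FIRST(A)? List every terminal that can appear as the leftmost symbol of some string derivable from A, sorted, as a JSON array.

FIRST iteration:
[1]
  A via A→c b: +{c}
  S via S→A d A: +{c}
  FIRST(S)={c}  FIRST(A)={c}
[2] (stable)
  FIRST(S)={c}  FIRST(A)={c}

FIRST(A) = ["c"]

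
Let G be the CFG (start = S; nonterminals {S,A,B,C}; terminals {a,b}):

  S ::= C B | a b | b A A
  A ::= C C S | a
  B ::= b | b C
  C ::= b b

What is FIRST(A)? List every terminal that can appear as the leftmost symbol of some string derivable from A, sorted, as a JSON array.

FIRST iteration:
pass 1:
  A via A→a: +{a}
  B via B→b: +{b}
  C via C→b b: +{b}
  S via S→C B: +{b}
  S via S→a b: +{a}
  S: {a,b}  A: {a}  B: {b}  C: {b}
pass 2:
  A via A→C C S: +{b}
  S: {a,b}  A: {a,b}  B: {b}  C: {b}
pass 3: — fixpoint
  S: {a,b}  A: {a,b}  B: {b}  C: {b}

FIRST(A) = ["a", "b"]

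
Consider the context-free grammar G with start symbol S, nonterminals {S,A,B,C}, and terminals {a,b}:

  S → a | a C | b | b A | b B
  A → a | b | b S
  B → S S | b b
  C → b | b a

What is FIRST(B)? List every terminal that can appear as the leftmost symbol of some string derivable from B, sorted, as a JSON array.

FIRST iteration:
iter 1:
  A via A→a: +{a}
  A via A→b: +{b}
  B via B→b b: +{b}
  C via C→b: +{b}
  S via S→a: +{a}
  S via S→b: +{b}
  FIRST(S)={a,b}  FIRST(A)={a,b}  FIRST(B)={b}  FIRST(C)={b}
iter 2:
  B via B→S S: +{a}
  FIRST(S)={a,b}  FIRST(A)={a,b}  FIRST(B)={a,b}  FIRST(C)={b}
iter 3: done
  FIRST(S)={a,b}  FIRST(A)={a,b}  FIRST(B)={a,b}  FIRST(C)={b}

FIRST(B) = ["a", "b"]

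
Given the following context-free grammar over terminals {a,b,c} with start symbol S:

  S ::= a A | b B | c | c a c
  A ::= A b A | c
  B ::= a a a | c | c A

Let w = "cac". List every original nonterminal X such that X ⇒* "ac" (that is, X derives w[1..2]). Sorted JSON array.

CNF form of G:
  S -> T0 B | T1 A | T2 X5 | c
  A -> A X3 | c
  B -> T1 X4 | T2 A | c
  T0 -> b
  T1 -> a
  T2 -> c
  X3 -> T0 A
  X4 -> T1 T1
  X5 -> T1 T2

Fill CYK table bottom-up, restricted to cells inside w[1..2]:
  T[1,1] 'a' = {T1}  orig:{}
  T[2,2] 'c' = {A,B,S,T2}  orig:{A,B,S}
  T[1,2] 'ac' = {S,X5}  orig:{S}

Original NTs in T[1,2] deriving "ac": ["S"]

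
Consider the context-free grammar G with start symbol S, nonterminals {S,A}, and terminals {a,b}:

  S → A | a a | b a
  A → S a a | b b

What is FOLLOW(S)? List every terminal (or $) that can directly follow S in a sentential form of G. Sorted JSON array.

FIRST sets, iterate to fixpoint:
[1]
  A via A→b b: +{b}
  S via S→A: +{b}
  S via S→a a: +{a}
  FIRST[S]={a,b}  FIRST[A]={b}
[2]
  A via A→S a a: +{a}
  FIRST[S]={a,b}  FIRST[A]={a,b}
[3] (no change)
  FIRST[S]={a,b}  FIRST[A]={a,b}

FOLLOW iteration:
FOLLOW(S) := {$}
pass 1:
  A→S a a: FOLLOW(S) ⊇ FIRST(a) = {a}; new: +{a}
  S→A: FOLLOW(A) ⊇ FOLLOW(S) ⊇ {$,a}; new: +{$,a}
  FOLLOW(S)={$,a}  FOLLOW(A)={$,a}
pass 2: (stable)
  FOLLOW(S)={$,a}  FOLLOW(A)={$,a}

FOLLOW(S) = ["$", "a"]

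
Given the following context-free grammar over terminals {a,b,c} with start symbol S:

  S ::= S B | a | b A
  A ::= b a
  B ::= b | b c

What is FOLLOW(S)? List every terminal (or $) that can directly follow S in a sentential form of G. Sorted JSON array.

FIRST iteration:
pass 1:
  A via A→b a: +{b}
  B via B→b: +{b}
  S via S→a: +{a}
  S via S→b A: +{b}
  S: {a,b}  A: {b}  B: {b}
pass 2: — fixpoint
  S: {a,b}  A: {b}  B: {b}

FOLLOW sets:
FOLLOW(S) := {$}
iter 1:
  S→S B: FOLLOW(S) ⊇ FIRST(B) = {b}; new: +{b}
  S→S B: FOLLOW(B) ⊇ FOLLOW(S) ⊇ {$,b}; new: +{$,b}
  S→b A: FOLLOW(A) ⊇ FOLLOW(S) ⊇ {$,b}; new: +{$,b}
  S: {$,b}  A: {$,b}  B: {$,b}
iter 2: (no change)
  S: {$,b}  A: {$,b}  B: {$,b}

FOLLOW(S) = ["$", "b"]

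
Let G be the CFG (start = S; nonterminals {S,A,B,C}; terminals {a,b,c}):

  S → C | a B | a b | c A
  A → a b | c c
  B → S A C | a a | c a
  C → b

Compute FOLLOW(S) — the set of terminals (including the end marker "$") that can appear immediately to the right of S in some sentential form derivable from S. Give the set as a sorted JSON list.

FIRST iteration:
iter 1:
  A via A→a b: +{a}
  A via A→c c: +{c}
  B via B→a a: +{a}
  B via B→c a: +{c}
  C via C→b: +{b}
  S via S→C: +{b}
  S via S→a B: +{a}
  S via S→c A: +{c}
  FIRST(S)={a,b,c}  FIRST(A)={a,c}  FIRST(B)={a,c}  FIRST(C)={b}
iter 2:
  B via B→S A C: +{b}
  FIRST(S)={a,b,c}  FIRST(A)={a,c}  FIRST(B)={a,b,c}  FIRST(C)={b}
iter 3: (stable)
  FIRST(S)={a,b,c}  FIRST(A)={a,c}  FIRST(B)={a,b,c}  FIRST(C)={b}

FOLLOW sets:
FOLLOW(S) := {$}
pass 1:
  B→S A C: FOLLOW(S) ⊇ FIRST(A) = {a,c}; new: +{a,c}
  B→S A C: FOLLOW(A) ⊇ FIRST(C) = {b}; new: +{b}
  S→C: FOLLOW(C) ⊇ FOLLOW(S) ⊇ {$,a,c}; new: +{$,a,c}
  S→a B: FOLLOW(B) ⊇ FOLLOW(S) ⊇ {$,a,c}; new: +{$,a,c}
  S→c A: FOLLOW(A) ⊇ FOLLOW(S) ⊇ {$,a,c}; new: +{$,a,c}
  FOLLOW(S)={$,a,c}  FOLLOW(A)={$,a,b,c}  FOLLOW(B)={$,a,c}  FOLLOW(C)={$,a,c}
pass 2: — fixpoint
  FOLLOW(S)={$,a,c}  FOLLOW(A)={$,a,b,c}  FOLLOW(B)={$,a,c}  FOLLOW(C)={$,a,c}

FOLLOW(S) = ["$", "a", "c"]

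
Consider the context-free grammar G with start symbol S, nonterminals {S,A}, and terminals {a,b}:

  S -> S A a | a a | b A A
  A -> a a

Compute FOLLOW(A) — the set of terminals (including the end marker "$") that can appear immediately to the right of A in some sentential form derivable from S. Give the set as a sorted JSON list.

FIRST sets, iterate to fixpoint:
[1]
  A via A→a a: +{a}
  S via S→a a: +{a}
  S via S→b A A: +{b}
  FIRST(S)={a,b}  FIRST(A)={a}
[2] done
  FIRST(S)={a,b}  FIRST(A)={a}

FOLLOW iteration:
initialize: $ ∈ FOLLOW(S)
[1]
  S→S A a: FOLLOW(S) ⊇ FIRST(A) = {a}; new: +{a}
  S→S A a: FOLLOW(A) ⊇ FIRST(a) = {a}; new: +{a}
  S→b A A: FOLLOW(A) ⊇ FOLLOW(S) ⊇ {$,a}; new: +{$}
  FOLLOW[S]={$,a}  FOLLOW[A]={$,a}
[2] (stable)
  FOLLOW[S]={$,a}  FOLLOW[A]={$,a}

FOLLOW(A) = ["$", "a"]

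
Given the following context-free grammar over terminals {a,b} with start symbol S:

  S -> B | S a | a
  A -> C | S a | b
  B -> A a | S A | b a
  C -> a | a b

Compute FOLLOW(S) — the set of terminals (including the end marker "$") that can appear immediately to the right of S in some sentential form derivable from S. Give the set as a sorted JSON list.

FIRST iteration:
[1]
  A via A→b: +{b}
  B via B→A a: +{b}
  C via C→a: +{a}
  S via S→B: +{b}
  S via S→a: +{a}
  FIRST[S]={a,b}  FIRST[A]={b}  FIRST[B]={b}  FIRST[C]={a}
[2]
  A via A→C: +{a}
  B via B→A a: +{a}
  FIRST[S]={a,b}  FIRST[A]={a,b}  FIRST[B]={a,b}  FIRST[C]={a}
[3] (no change)
  FIRST[S]={a,b}  FIRST[A]={a,b}  FIRST[B]={a,b}  FIRST[C]={a}

Compute FOLLOW by fixpoint:
FOLLOW(S) := {$}
pass 1:
  A→S a: FOLLOW(S) ⊇ FIRST(a) = {a}; new: +{a}
  B→A a: FOLLOW(A) ⊇ FIRST(a) = {a}; new: +{a}
  B→S A: FOLLOW(S) ⊇ FIRST(A) = {a,b}; new: +{b}
  S→B: FOLLOW(B) ⊇ FOLLOW(S) ⊇ {$,a,b}; new: +{$,a,b}
  FOLLOW(S)={$,a,b}  FOLLOW(A)={a}  FOLLOW(B)={$,a,b}  FOLLOW(C)={}
pass 2:
  A→C: FOLLOW(C) ⊇ FOLLOW(A) ⊇ {a}; new: +{a}
  B→S A: FOLLOW(A) ⊇ FOLLOW(B) ⊇ {$,a,b}; new: +{$,b}
  FOLLOW(S)={$,a,b}  FOLLOW(A)={$,a,b}  FOLLOW(B)={$,a,b}  FOLLOW(C)={a}
pass 3:
  A→C: FOLLOW(C) ⊇ FOLLOW(A) ⊇ {$,a,b}; new: +{$,b}
  FOLLOW(S)={$,a,b}  FOLLOW(A)={$,a,b}  FOLLOW(B)={$,a,b}  FOLLOW(C)={$,a,b}
pass 4: (no change)
  FOLLOW(S)={$,a,b}  FOLLOW(A)={$,a,b}  FOLLOW(B)={$,a,b}  FOLLOW(C)={$,a,b}

FOLLOW(S) = ["$", "a", "b"]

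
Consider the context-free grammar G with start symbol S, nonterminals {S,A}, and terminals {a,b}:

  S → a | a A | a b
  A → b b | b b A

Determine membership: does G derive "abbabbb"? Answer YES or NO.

Convert to CNF:
  S -> T1 A | T1 T0 | a
  A -> T0 T0 | T0 X2
  T0 -> b
  T1 -> a
  X2 -> T0 A

Fill CYK table bottom-up:
  T[0,0] 'a' = {S,T1}  orig:{S}
  T[1,1] 'b' = {T0}  orig:{}
  T[2,2] 'b' = {T0}  orig:{}
  T[3,3] 'a' = {S,T1}  orig:{S}
  T[4,4] 'b' = {T0}  orig:{}
  T[5,5] 'b' = {T0}  orig:{}
  T[6,6] 'b' = {T0}  orig:{}
  T[0,1] 'ab' = {S}
  T[1,2] 'bb' = {A}
  T[2,3] 'ba' = ∅
  T[3,4] 'ab' = {S}
  T[4,5] 'bb' = {A}
  T[5,6] 'bb' = {A}
  T[0,2] 'abb' = {S}
  T[1,3] 'bba' = ∅
  T[2,4] 'bab' = ∅
  T[3,5] 'abb' = {S}
  T[4,6] 'bbb' = {X2}  orig:{}
  T[0,3] 'abba' = ∅
  T[1,4] 'bbab' = ∅
  T[2,5] 'babb' = ∅
  T[3,6] 'abbb' = ∅
  T[0,4] 'abbab' = ∅
  T[1,5] 'bbabb' = ∅
  T[2,6] 'babbb' = ∅
  T[0,5] 'abbabb' = ∅
  T[1,6] 'bbabbb' = ∅
  T[0,6] 'abbabbb' = ∅

S ∉ T[0,6] ⇒ NO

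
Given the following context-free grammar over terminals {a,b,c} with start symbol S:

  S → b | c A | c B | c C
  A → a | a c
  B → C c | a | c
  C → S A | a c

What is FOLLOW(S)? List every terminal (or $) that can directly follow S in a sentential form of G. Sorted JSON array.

Compute FIRST by fixpoint:
pass 1:
  A via A→a: +{a}
  B via B→a: +{a}
  B via B→c: +{c}
  C via C→a c: +{a}
  S via S→b: +{b}
  S via S→c A: +{c}
  S: {b,c}  A: {a}  B: {a,c}  C: {a}
pass 2:
  C via C→S A: +{b,c}
  S: {b,c}  A: {a}  B: {a,c}  C: {a,b,c}
pass 3:
  B via B→C c: +{b}
  S: {b,c}  A: {a}  B: {a,b,c}  C: {a,b,c}
pass 4: (no change)
  S: {b,c}  A: {a}  B: {a,b,c}  C: {a,b,c}

FOLLOW iteration:
seed FOLLOW(S) with $
iter 1:
  B→C c: FOLLOW(C) ⊇ FIRST(c) = {c}; new: +{c}
  C→S A: FOLLOW(S) ⊇ FIRST(A) = {a}; new: +{a}
  C→S A: FOLLOW(A) ⊇ FOLLOW(C) ⊇ {c}; new: +{c}
  S→c A: FOLLOW(A) ⊇ FOLLOW(S) ⊇ {$,a}; new: +{$,a}
  S→c B: FOLLOW(B) ⊇ FOLLOW(S) ⊇ {$,a}; new: +{$,a}
  S→c C: FOLLOW(C) ⊇ FOLLOW(S) ⊇ {$,a}; new: +{$,a}
  FOLLOW(S)={$,a}  FOLLOW(A)={$,a,c}  FOLLOW(B)={$,a}  FOLLOW(C)={$,a,c}
iter 2: done
  FOLLOW(S)={$,a}  FOLLOW(A)={$,a,c}  FOLLOW(B)={$,a}  FOLLOW(C)={$,a,c}

FOLLOW(S) = ["$", "a"]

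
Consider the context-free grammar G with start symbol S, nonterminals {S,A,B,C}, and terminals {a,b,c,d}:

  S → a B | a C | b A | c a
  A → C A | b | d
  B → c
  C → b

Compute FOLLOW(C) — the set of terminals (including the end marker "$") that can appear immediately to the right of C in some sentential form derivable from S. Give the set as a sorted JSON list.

FIRST iteration:
pass 1:
  A via A→b: +{b}
  A via A→d: +{d}
  B via B→c: +{c}
  C via C→b: +{b}
  S via S→a B: +{a}
  S via S→b A: +{b}
  S via S→c a: +{c}
  FIRST(S)={a,b,c}  FIRST(A)={b,d}  FIRST(B)={c}  FIRST(C)={b}
pass 2: (stable)
  FIRST(S)={a,b,c}  FIRST(A)={b,d}  FIRST(B)={c}  FIRST(C)={b}

FOLLOW iteration:
initialize: $ ∈ FOLLOW(S)
iter 1:
  A→C A: FOLLOW(C) ⊇ FIRST(A) = {b,d}; new: +{b,d}
  S→a B: FOLLOW(B) ⊇ FOLLOW(S) ⊇ {$}; new: +{$}
  S→a C: FOLLOW(C) ⊇ FOLLOW(S) ⊇ {$}; new: +{$}
  S→b A: FOLLOW(A) ⊇ FOLLOW(S) ⊇ {$}; new: +{$}
  FOLLOW(S)={$}  FOLLOW(A)={$}  FOLLOW(B)={$}  FOLLOW(C)={$,b,d}
iter 2: done
  FOLLOW(S)={$}  FOLLOW(A)={$}  FOLLOW(B)={$}  FOLLOW(C)={$,b,d}

FOLLOW(C) = ["$", "b", "d"]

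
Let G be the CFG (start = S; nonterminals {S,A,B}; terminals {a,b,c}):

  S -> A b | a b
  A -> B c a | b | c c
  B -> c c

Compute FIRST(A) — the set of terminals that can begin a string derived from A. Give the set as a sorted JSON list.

FIRST iteration:
iter 1:
  A via A→b: +{b}
  A via A→c c: +{c}
  B via B→c c: +{c}
  S via S→A b: +{b,c}
  S via S→a b: +{a}
  FIRST[S]={a,b,c}  FIRST[A]={b,c}  FIRST[B]={c}
iter 2: done
  FIRST[S]={a,b,c}  FIRST[A]={b,c}  FIRST[B]={c}

FIRST(A) = ["b", "c"]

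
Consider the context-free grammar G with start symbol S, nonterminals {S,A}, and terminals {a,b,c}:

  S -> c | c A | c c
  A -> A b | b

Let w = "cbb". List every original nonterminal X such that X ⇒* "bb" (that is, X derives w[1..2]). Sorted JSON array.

Convert to CNF:
  S -> T1 A | T1 T1 | c
  A -> A T0 | b
  T0 -> b
  T1 -> c

CYK fill, restricted to cells inside w[1..2]:
  T[1,1] 'b' = {A,T0}  orig:{A}
  T[2,2] 'b' = {A,T0}  orig:{A}
  T[1,2] 'bb' = {A}

Original NTs in T[1,2] deriving "bb": ["A"]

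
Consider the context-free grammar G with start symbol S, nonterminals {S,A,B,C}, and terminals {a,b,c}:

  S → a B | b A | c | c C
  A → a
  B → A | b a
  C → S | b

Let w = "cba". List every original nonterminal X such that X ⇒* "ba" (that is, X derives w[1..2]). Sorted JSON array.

Convert to CNF:
  S -> T0 A | T1 B | T2 C | c
  A -> a
  B -> T0 T1 | a
  C -> T0 A | T1 B | T2 C | b | c
  T0 -> b
  T1 -> a
  T2 -> c

Fill CYK table bottom-up (cells [i..j] with 1 ≤ i ≤ j ≤ 2 only):
  T[1,1] 'b' = {C,T0}  orig:{C}
  T[2,2] 'a' = {A,B,T1}  orig:{A,B}
  T[1,2] 'ba' = {B,C,S}

Original NTs in T[1,2] deriving "ba": ["B", "C", "S"]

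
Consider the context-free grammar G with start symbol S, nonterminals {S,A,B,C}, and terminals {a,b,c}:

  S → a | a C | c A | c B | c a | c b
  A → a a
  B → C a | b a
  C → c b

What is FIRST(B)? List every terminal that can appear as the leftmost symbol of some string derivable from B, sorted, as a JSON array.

FIRST iteration:
iter 1:
  A via A→a a: +{a}
  B via B→b a: +{b}
  C via C→c b: +{c}
  S via S→a: +{a}
  S via S→c A: +{c}
  S: {a,c}  A: {a}  B: {b}  C: {c}
iter 2:
  B via B→C a: +{c}
  S: {a,c}  A: {a}  B: {b,c}  C: {c}
iter 3: — fixpoint
  S: {a,c}  A: {a}  B: {b,c}  C: {c}

FIRST(B) = ["b", "c"]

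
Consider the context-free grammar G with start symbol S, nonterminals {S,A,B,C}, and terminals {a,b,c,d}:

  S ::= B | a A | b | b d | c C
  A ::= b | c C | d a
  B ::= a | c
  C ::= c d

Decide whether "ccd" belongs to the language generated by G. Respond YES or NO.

CNF form of G:
  S -> T0 C | T2 A | T3 T1 | a | b | c
  A -> T0 C | T1 T2 | b
  B -> a | c
  C -> T0 T1
  T0 -> c
  T1 -> d
  T2 -> a
  T3 -> b

Fill CYK table bottom-up:
  cell(0,0) c: {B,S,T0}  orig:{B,S}
  cell(1,1) c: {B,S,T0}  orig:{B,S}
  cell(2,2) d: {T1}  orig:{}
  cell(0,1) cc: ∅
  cell(1,2) cd: {C}
  cell(0,2) ccd: {A,S}

S ∈ T[0,2] ⇒ YES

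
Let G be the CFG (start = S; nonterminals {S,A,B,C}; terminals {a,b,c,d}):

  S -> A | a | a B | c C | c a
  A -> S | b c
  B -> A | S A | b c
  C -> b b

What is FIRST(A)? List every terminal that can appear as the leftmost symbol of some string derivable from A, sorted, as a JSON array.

FIRST iteration:
[1]
  A via A→b c: +{b}
  B via B→A: +{b}
  C via C→b b: +{b}
  S via S→A: +{b}
  S via S→a: +{a}
  S via S→c C: +{c}
  FIRST[S]={a,b,c}  FIRST[A]={b}  FIRST[B]={b}  FIRST[C]={b}
[2]
  A via A→S: +{a,c}
  B via B→A: +{a,c}
  FIRST[S]={a,b,c}  FIRST[A]={a,b,c}  FIRST[B]={a,b,c}  FIRST[C]={b}
[3] — fixpoint
  FIRST[S]={a,b,c}  FIRST[A]={a,b,c}  FIRST[B]={a,b,c}  FIRST[C]={b}

FIRST(A) = ["a", "b", "c"]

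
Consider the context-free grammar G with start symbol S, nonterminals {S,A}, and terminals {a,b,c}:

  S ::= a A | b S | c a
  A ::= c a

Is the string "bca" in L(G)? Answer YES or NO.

Convert to CNF:
  S -> T0 T1 | T1 A | T2 S
  A -> T0 T1
  T0 -> c
  T1 -> a
  T2 -> b

CYK fill:
  T[0,0] 'b' = {T2}  orig:{}
  T[1,1] 'c' = {T0}  orig:{}
  T[2,2] 'a' = {T1}  orig:{}
  T[0,1] 'bc' = ∅
  T[1,2] 'ca' = {A,S}
  T[0,2] 'bca' = {S}

S ∈ T[0,2] ⇒ YES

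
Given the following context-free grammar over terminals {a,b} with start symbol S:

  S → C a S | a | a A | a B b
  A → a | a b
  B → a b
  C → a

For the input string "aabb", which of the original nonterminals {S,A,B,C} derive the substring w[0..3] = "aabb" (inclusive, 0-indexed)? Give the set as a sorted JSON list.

CNF form of G:
  S -> C X2 | T0 A | T0 X3 | a
  A -> T0 T1 | a
  B -> T0 T1
  C -> a
  T0 -> a
  T1 -> b
  X2 -> T0 S
  X3 -> B T1

CYK table (by increasing span), restricted to cells inside w[0..3]:
  T[0,0] 'a' = {A,C,S,T0}  orig:{A,C,S}
  T[1,1] 'a' = {A,C,S,T0}  orig:{A,C,S}
  T[2,2] 'b' = {T1}  orig:{}
  T[3,3] 'b' = {T1}  orig:{}
  T[0,1] 'aa' = {S,X2}  orig:{S}
  T[1,2] 'ab' = {A,B}
  T[2,3] 'bb' = ∅
  T[0,2] 'aab' = {S}
  T[1,3] 'abb' = {X3}  orig:{}
  T[0,3] 'aabb' = {S}

Original NTs in T[0,3] deriving "aabb": ["S"]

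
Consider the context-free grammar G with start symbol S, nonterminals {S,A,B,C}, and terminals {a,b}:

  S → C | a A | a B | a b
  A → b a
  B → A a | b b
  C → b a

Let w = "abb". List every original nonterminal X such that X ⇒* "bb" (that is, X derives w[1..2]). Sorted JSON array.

Convert to CNF:
  S -> T0 T1 | T1 A | T1 B | T1 T0
  A -> T0 T1
  B -> A T1 | T0 T0
  C -> T0 T1
  T0 -> b
  T1 -> a

CYK table (by increasing span) (cells [i..j] with 1 ≤ i ≤ j ≤ 2 only):
  T[1,1] 'b' = {T0}  orig:{}
  T[2,2] 'b' = {T0}  orig:{}
  T[1,2] 'bb' = {B}

Original NTs in T[1,2] deriving "bb": ["B"]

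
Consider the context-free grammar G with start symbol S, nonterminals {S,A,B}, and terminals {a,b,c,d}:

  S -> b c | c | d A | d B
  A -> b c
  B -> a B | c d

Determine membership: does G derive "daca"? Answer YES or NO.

Convert to CNF:
  S -> T0 T1 | T3 A | T3 B | c
  A -> T0 T1
  B -> T1 T3 | T2 B
  T0 -> b
  T1 -> c
  T2 -> a
  T3 -> d

Fill CYK table bottom-up:
  [0..0]={T3}  "d"  orig:{}
  [1..1]={T2}  "a"  orig:{}
  [2..2]={S,T1}  "c"  orig:{S}
  [3..3]={T2}  "a"  orig:{}
  [0..1]=∅  "da"
  [1..2]=∅  "ac"
  [2..3]=∅  "ca"
  [0..2]=∅  "dac"
  [1..3]=∅  "aca"
  [0..3]=∅  "daca"

S ∉ T[0,3] ⇒ NO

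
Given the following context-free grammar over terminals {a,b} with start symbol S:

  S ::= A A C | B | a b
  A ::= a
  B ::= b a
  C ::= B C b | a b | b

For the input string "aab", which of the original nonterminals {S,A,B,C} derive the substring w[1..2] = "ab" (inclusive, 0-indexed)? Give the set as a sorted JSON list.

Convert to CNF:
  S -> A X3 | T0 T1 | T1 T0
  A -> a
  B -> T0 T1
  C -> B X2 | T1 T0 | b
  T0 -> b
  T1 -> a
  X2 -> C T0
  X3 -> A C

CYK fill (cells [i..j] with 1 ≤ i ≤ j ≤ 2 only):
  T[1,1] 'a' = {A,T1}  orig:{A}
  T[2,2] 'b' = {C,T0}  orig:{C}
  T[1,2] 'ab' = {C,S,X3}  orig:{C,S}

Original NTs in T[1,2] deriving "ab": ["C", "S"]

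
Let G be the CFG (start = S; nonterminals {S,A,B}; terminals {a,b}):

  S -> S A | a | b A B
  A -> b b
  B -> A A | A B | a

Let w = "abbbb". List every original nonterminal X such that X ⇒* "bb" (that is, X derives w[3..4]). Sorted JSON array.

CNF form of G:
  S -> S A | T0 X1 | a
  A -> T0 T0
  B -> A A | A B | a
  T0 -> b
  X1 -> A B

Fill CYK table bottom-up, restricted to cells inside w[3..4]:
  cell(3,3) b: {T0}  orig:{}
  cell(4,4) b: {T0}  orig:{}
  cell(3,4) bb: {A}

Original NTs in T[3,4] deriving "bb": ["A"]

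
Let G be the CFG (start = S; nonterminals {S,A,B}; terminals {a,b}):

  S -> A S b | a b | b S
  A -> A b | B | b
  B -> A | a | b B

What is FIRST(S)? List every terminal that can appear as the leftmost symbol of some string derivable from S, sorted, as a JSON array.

FIRST iteration:
[1]
  A via A→b: +{b}
  B via B→A: +{b}
  B via B→a: +{a}
  S via S→A S b: +{b}
  S via S→a b: +{a}
  FIRST(S)={a,b}  FIRST(A)={b}  FIRST(B)={a,b}
[2]
  A via A→B: +{a}
  FIRST(S)={a,b}  FIRST(A)={a,b}  FIRST(B)={a,b}
[3] done
  FIRST(S)={a,b}  FIRST(A)={a,b}  FIRST(B)={a,b}

FIRST(S) = ["a", "b"]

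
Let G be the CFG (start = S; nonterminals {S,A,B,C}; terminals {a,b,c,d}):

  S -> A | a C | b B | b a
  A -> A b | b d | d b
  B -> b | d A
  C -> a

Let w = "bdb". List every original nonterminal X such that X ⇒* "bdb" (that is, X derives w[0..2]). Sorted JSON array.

Convert to CNF:
  S -> A T0 | T0 B | T0 T1 | T0 T2 | T1 T0 | T2 C
  A -> A T0 | T0 T1 | T1 T0
  B -> T1 A | b
  C -> a
  T0 -> b
  T1 -> d
  T2 -> a

Fill CYK table bottom-up — only the sub-triangle for w[0..2]:
  [0..0]={B,T0}  "b"  orig:{B}
  [1..1]={T1}  "d"  orig:{}
  [2..2]={B,T0}  "b"  orig:{B}
  [0..1]={A,S}  "bd"
  [1..2]={A,S}  "db"
  [0..2]={A,S}  "bdb"

Original NTs in T[0,2] deriving "bdb": ["A", "S"]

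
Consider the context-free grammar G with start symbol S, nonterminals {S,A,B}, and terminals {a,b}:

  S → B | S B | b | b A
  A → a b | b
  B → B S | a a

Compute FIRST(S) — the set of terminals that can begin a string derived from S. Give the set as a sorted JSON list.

FIRST sets, iterate to fixpoint:
iter 1:
  A via A→a b: +{a}
  A via A→b: +{b}
  B via B→a a: +{a}
  S via S→B: +{a}
  S via S→b: +{b}
  FIRST[S]={a,b}  FIRST[A]={a,b}  FIRST[B]={a}
iter 2: done
  FIRST[S]={a,b}  FIRST[A]={a,b}  FIRST[B]={a}

FIRST(S) = ["a", "b"]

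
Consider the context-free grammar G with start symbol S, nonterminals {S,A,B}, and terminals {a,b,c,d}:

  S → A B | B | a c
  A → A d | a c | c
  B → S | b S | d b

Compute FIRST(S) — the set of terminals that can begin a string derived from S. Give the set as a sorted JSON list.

FIRST sets, iterate to fixpoint:
round 1:
  A via A→a c: +{a}
  A via A→c: +{c}
  B via B→b S: +{b}
  B via B→d b: +{d}
  S via S→A B: +{a,c}
  S via S→B: +{b,d}
  S: {a,b,c,d}  A: {a,c}  B: {b,d}
round 2:
  B via B→S: +{a,c}
  S: {a,b,c,d}  A: {a,c}  B: {a,b,c,d}
round 3: — fixpoint
  S: {a,b,c,d}  A: {a,c}  B: {a,b,c,d}

FIRST(S) = ["a", "b", "c", "d"]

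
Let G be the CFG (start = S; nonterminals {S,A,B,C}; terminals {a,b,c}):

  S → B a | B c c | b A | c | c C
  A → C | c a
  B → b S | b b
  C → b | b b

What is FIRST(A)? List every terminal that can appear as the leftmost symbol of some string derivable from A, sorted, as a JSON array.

FIRST sets, iterate to fixpoint:
pass 1:
  A via A→c a: +{c}
  B via B→b S: +{b}
  C via C→b: +{b}
  S via S→B a: +{b}
  S via S→c: +{c}
  FIRST[S]={b,c}  FIRST[A]={c}  FIRST[B]={b}  FIRST[C]={b}
pass 2:
  A via A→C: +{b}
  FIRST[S]={b,c}  FIRST[A]={b,c}  FIRST[B]={b}  FIRST[C]={b}
pass 3: (no change)
  FIRST[S]={b,c}  FIRST[A]={b,c}  FIRST[B]={b}  FIRST[C]={b}

FIRST(A) = ["b", "c"]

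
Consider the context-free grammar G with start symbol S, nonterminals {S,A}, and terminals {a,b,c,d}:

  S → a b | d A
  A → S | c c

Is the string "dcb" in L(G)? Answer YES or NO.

Convert to CNF:
  S -> T0 T1 | T3 A
  A -> T0 T1 | T2 T2 | T3 A
  T0 -> a
  T1 -> b
  T2 -> c
  T3 -> d

Fill CYK table bottom-up:
  [0..0]={T3}  "d"  orig:{}
  [1..1]={T2}  "c"  orig:{}
  [2..2]={T1}  "b"  orig:{}
  [0..1]=∅  "dc"
  [1..2]=∅  "cb"
  [0..2]=∅  "dcb"

S ∉ T[0,2] ⇒ NO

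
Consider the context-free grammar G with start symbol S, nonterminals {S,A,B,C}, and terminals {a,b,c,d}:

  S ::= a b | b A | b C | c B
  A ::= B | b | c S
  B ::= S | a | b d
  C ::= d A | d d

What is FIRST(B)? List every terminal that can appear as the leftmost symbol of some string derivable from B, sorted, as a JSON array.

FIRST iteration:
[1]
  A via A→b: +{b}
  A via A→c S: +{c}
  B via B→a: +{a}
  B via B→b d: +{b}
  C via C→d A: +{d}
  S via S→a b: +{a}
  S via S→b A: +{b}
  S via S→c B: +{c}
  S: {a,b,c}  A: {b,c}  B: {a,b}  C: {d}
[2]
  A via A→B: +{a}
  B via B→S: +{c}
  S: {a,b,c}  A: {a,b,c}  B: {a,b,c}  C: {d}
[3] (stable)
  S: {a,b,c}  A: {a,b,c}  B: {a,b,c}  C: {d}

FIRST(B) = ["a", "b", "c"]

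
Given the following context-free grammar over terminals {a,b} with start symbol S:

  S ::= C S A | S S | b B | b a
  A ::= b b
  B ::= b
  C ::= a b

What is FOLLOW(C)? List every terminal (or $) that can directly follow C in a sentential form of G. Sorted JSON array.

FIRST sets, iterate to fixpoint:
[1]
  A via A→b b: +{b}
  B via B→b: +{b}
  C via C→a b: +{a}
  S via S→C S A: +{a}
  S via S→b B: +{b}
  FIRST[S]={a,b}  FIRST[A]={b}  FIRST[B]={b}  FIRST[C]={a}
[2] (no change)
  FIRST[S]={a,b}  FIRST[A]={b}  FIRST[B]={b}  FIRST[C]={a}

Compute FOLLOW by fixpoint:
seed FOLLOW(S) with $
pass 1:
  S→C S A: FOLLOW(C) ⊇ FIRST(S) = {a,b}; new: +{a,b}
  S→C S A: FOLLOW(S) ⊇ FIRST(A) = {b}; new: +{b}
  S→C S A: FOLLOW(A) ⊇ FOLLOW(S) ⊇ {$,b}; new: +{$,b}
  S→S S: FOLLOW(S) ⊇ FIRST(S) = {a,b}; new: +{a}
  S→b B: FOLLOW(B) ⊇ FOLLOW(S) ⊇ {$,a,b}; new: +{$,a,b}
  S: {$,a,b}  A: {$,b}  B: {$,a,b}  C: {a,b}
pass 2:
  S→C S A: FOLLOW(A) ⊇ FOLLOW(S) ⊇ {$,a,b}; new: +{a}
  S: {$,a,b}  A: {$,a,b}  B: {$,a,b}  C: {a,b}
pass 3: (no change)
  S: {$,a,b}  A: {$,a,b}  B: {$,a,b}  C: {a,b}

FOLLOW(C) = ["a", "b"]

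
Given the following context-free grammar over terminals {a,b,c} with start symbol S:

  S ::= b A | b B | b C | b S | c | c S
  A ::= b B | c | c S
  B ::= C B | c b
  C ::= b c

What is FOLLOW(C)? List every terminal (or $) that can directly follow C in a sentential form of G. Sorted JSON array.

FIRST iteration:
pass 1:
  A via A→b B: +{b}
  A via A→c: +{c}
  B via B→c b: +{c}
  C via C→b c: +{b}
  S via S→b A: +{b}
  S via S→c: +{c}
  FIRST(S)={b,c}  FIRST(A)={b,c}  FIRST(B)={c}  FIRST(C)={b}
pass 2:
  B via B→C B: +{b}
  FIRST(S)={b,c}  FIRST(A)={b,c}  FIRST(B)={b,c}  FIRST(C)={b}
pass 3: done
  FIRST(S)={b,c}  FIRST(A)={b,c}  FIRST(B)={b,c}  FIRST(C)={b}

FOLLOW iteration:
initialize: $ ∈ FOLLOW(S)
iter 1:
  B→C B: FOLLOW(C) ⊇ FIRST(B) = {b,c}; new: +{b,c}
  S→b A: FOLLOW(A) ⊇ FOLLOW(S) ⊇ {$}; new: +{$}
  S→b B: FOLLOW(B) ⊇ FOLLOW(S) ⊇ {$}; new: +{$}
  S→b C: FOLLOW(C) ⊇ FOLLOW(S) ⊇ {$}; new: +{$}
  FOLLOW(S)={$}  FOLLOW(A)={$}  FOLLOW(B)={$}  FOLLOW(C)={$,b,c}
iter 2: done
  FOLLOW(S)={$}  FOLLOW(A)={$}  FOLLOW(B)={$}  FOLLOW(C)={$,b,c}

FOLLOW(C) = ["$", "b", "c"]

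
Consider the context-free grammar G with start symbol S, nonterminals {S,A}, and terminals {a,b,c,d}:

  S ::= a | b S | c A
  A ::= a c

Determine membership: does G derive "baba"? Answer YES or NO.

Convert to CNF:
  S -> T1 A | T2 S | a
  A -> T0 T1
  T0 -> a
  T1 -> c
  T2 -> b

Fill CYK table bottom-up:
  T[0,0] 'b' = {T2}  orig:{}
  T[1,1] 'a' = {S,T0}  orig:{S}
  T[2,2] 'b' = {T2}  orig:{}
  T[3,3] 'a' = {S,T0}  orig:{S}
  T[0,1] 'ba' = {S}
  T[1,2] 'ab' = ∅
  T[2,3] 'ba' = {S}
  T[0,2] 'bab' = ∅
  T[1,3] 'aba' = ∅
  T[0,3] 'baba' = ∅

S ∉ T[0,3] ⇒ NO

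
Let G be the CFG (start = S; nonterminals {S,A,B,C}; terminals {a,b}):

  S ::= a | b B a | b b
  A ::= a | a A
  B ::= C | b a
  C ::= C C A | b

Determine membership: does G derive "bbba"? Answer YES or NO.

CNF form of G:
  S -> T1 T1 | T1 X4 | a
  A -> T0 A | a
  B -> C X2 | T1 T0 | b
  C -> C X3 | b
  T0 -> a
  T1 -> b
  X2 -> C A
  X3 -> C A
  X4 -> B T0

CYK fill:
  T[0,0] 'b' = {B,C,T1}  orig:{B,C}
  T[1,1] 'b' = {B,C,T1}  orig:{B,C}
  T[2,2] 'b' = {B,C,T1}  orig:{B,C}
  T[3,3] 'a' = {A,S,T0}  orig:{A,S}
  T[0,1] 'bb' = {S}
  T[1,2] 'bb' = {S}
  T[2,3] 'ba' = {B,X2,X3,X4}  orig:{B}
  T[0,2] 'bbb' = ∅
  T[1,3] 'bba' = {B,C,S}
  T[0,3] 'bbba' = ∅

S ∉ T[0,3] ⇒ NO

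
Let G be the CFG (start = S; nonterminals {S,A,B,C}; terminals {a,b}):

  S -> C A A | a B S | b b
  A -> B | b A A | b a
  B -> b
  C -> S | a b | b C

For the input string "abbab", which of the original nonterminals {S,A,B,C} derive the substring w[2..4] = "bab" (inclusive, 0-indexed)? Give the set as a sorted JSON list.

Convert to CNF:
  S -> C X5 | T0 T0 | T1 X6
  A -> T0 T1 | T0 X2 | b
  B -> b
  C -> C X3 | T0 C | T0 T0 | T1 T0 | T1 X4
  T0 -> b
  T1 -> a
  X2 -> A A
  X3 -> A A
  X4 -> B S
  X5 -> A A
  X6 -> B S

CYK table (by increasing span), restricted to cells inside w[2..4]:
  cell(2,2) b: {A,B,T0}  orig:{A,B}
  cell(3,3) a: {T1}  orig:{}
  cell(4,4) b: {A,B,T0}  orig:{A,B}
  cell(2,3) ba: {A}
  cell(3,4) ab: {C}
  cell(2,4) bab: {C,X2,X3,X5}  orig:{C}

Original NTs in T[2,4] deriving "bab": ["C"]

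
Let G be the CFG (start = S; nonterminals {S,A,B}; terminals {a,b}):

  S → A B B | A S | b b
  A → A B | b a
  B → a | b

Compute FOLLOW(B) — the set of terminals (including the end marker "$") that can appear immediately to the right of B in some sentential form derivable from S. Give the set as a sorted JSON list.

Compute FIRST by fixpoint:
pass 1:
  A via A→b a: +{b}
  B via B→a: +{a}
  B via B→b: +{b}
  S via S→A B B: +{b}
  FIRST(S)={b}  FIRST(A)={b}  FIRST(B)={a,b}
pass 2: (stable)
  FIRST(S)={b}  FIRST(A)={b}  FIRST(B)={a,b}

FOLLOW iteration:
initialize: $ ∈ FOLLOW(S)
[1]
  A→A B: FOLLOW(A) ⊇ FIRST(B) = {a,b}; new: +{a,b}
  A→A B: FOLLOW(B) ⊇ FOLLOW(A) ⊇ {a,b}; new: +{a,b}
  S→A B B: FOLLOW(B) ⊇ FOLLOW(S) ⊇ {$}; new: +{$}
  FOLLOW[S]={$}  FOLLOW[A]={a,b}  FOLLOW[B]={$,a,b}
[2] (stable)
  FOLLOW[S]={$}  FOLLOW[A]={a,b}  FOLLOW[B]={$,a,b}

FOLLOW(B) = ["$", "a", "b"]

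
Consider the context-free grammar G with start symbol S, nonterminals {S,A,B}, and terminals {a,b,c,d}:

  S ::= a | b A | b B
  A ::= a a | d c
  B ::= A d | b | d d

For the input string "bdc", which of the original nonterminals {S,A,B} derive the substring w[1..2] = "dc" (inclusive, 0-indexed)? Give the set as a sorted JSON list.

Convert to CNF:
  S -> T3 A | T3 B | a
  A -> T0 T0 | T1 T2
  B -> A T1 | T1 T1 | b
  T0 -> a
  T1 -> d
  T2 -> c
  T3 -> b

CYK table (by increasing span) (cells [i..j] with 1 ≤ i ≤ j ≤ 2 only):
  T[1,1] 'd' = {T1}  orig:{}
  T[2,2] 'c' = {T2}  orig:{}
  T[1,2] 'dc' = {A}

Original NTs in T[1,2] deriving "dc": ["A"]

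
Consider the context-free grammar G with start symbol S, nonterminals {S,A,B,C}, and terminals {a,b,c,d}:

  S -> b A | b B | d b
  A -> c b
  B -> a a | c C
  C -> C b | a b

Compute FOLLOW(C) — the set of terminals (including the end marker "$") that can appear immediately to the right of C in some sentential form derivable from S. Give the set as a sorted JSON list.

Compute FIRST by fixpoint:
round 1:
  A via A→c b: +{c}
  B via B→a a: +{a}
  B via B→c C: +{c}
  C via C→a b: +{a}
  S via S→b A: +{b}
  S via S→d b: +{d}
  FIRST[S]={b,d}  FIRST[A]={c}  FIRST[B]={a,c}  FIRST[C]={a}
round 2: (no change)
  FIRST[S]={b,d}  FIRST[A]={c}  FIRST[B]={a,c}  FIRST[C]={a}

FOLLOW sets:
seed FOLLOW(S) with $
pass 1:
  C→C b: FOLLOW(C) ⊇ FIRST(b) = {b}; new: +{b}
  S→b A: FOLLOW(A) ⊇ FOLLOW(S) ⊇ {$}; new: +{$}
  S→b B: FOLLOW(B) ⊇ FOLLOW(S) ⊇ {$}; new: +{$}
  S: {$}  A: {$}  B: {$}  C: {b}
pass 2:
  B→c C: FOLLOW(C) ⊇ FOLLOW(B) ⊇ {$}; new: +{$}
  S: {$}  A: {$}  B: {$}  C: {$,b}
pass 3: done
  S: {$}  A: {$}  B: {$}  C: {$,b}

FOLLOW(C) = ["$", "b"]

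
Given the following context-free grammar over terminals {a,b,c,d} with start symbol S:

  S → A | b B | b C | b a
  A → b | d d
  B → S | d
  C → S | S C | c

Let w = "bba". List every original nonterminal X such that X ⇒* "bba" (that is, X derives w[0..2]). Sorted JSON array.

Convert to CNF:
  S -> T0 T0 | T1 B | T1 C | T1 T2 | b
  A -> T0 T0 | b
  B -> T0 T0 | T1 B | T1 C | T1 T2 | b | d
  C -> S C | T0 T0 | T1 B | T1 C | T1 T2 | b | c
  T0 -> d
  T1 -> b
  T2 -> a

Fill CYK table bottom-up (cells [i..j] with 0 ≤ i ≤ j ≤ 2 only):
  cell(0,0) b: {A,B,C,S,T1}  orig:{A,B,C,S}
  cell(1,1) b: {A,B,C,S,T1}  orig:{A,B,C,S}
  cell(2,2) a: {T2}  orig:{}
  cell(0,1) bb: {B,C,S}
  cell(1,2) ba: {B,C,S}
  cell(0,2) bba: {B,C,S}

Original NTs in T[0,2] deriving "bba": ["B", "C", "S"]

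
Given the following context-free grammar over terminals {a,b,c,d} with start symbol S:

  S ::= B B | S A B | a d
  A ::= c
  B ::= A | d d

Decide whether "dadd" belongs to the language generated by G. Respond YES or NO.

CNF form of G:
  S -> B B | S X2 | T1 T0
  A -> c
  B -> T0 T0 | c
  T0 -> d
  T1 -> a
  X2 -> A B

Fill CYK table bottom-up:
  cell(0,0) d: {T0}  orig:{}
  cell(1,1) a: {T1}  orig:{}
  cell(2,2) d: {T0}  orig:{}
  cell(3,3) d: {T0}  orig:{}
  cell(0,1) da: ∅
  cell(1,2) ad: {S}
  cell(2,3) dd: {B}
  cell(0,2) dad: ∅
  cell(1,3) add: ∅
  cell(0,3) dadd: ∅

S ∉ T[0,3] ⇒ NO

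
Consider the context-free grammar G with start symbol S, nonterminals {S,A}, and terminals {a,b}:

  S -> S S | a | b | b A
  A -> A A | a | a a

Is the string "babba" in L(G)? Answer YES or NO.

Convert to CNF:
  S -> S S | T1 A | a | b
  A -> A A | T0 T0 | a
  T0 -> a
  T1 -> b

CYK fill:
  T[0,0] 'b' = {S,T1}  orig:{S}
  T[1,1] 'a' = {A,S,T0}  orig:{A,S}
  T[2,2] 'b' = {S,T1}  orig:{S}
  T[3,3] 'b' = {S,T1}  orig:{S}
  T[4,4] 'a' = {A,S,T0}  orig:{A,S}
  T[0,1] 'ba' = {S}
  T[1,2] 'ab' = {S}
  T[2,3] 'bb' = {S}
  T[3,4] 'ba' = {S}
  T[0,2] 'bab' = {S}
  T[1,3] 'abb' = {S}
  T[2,4] 'bba' = {S}
  T[0,3] 'babb' = {S}
  T[1,4] 'abba' = {S}
  T[0,4] 'babba' = {S}

S ∈ T[0,4] ⇒ YES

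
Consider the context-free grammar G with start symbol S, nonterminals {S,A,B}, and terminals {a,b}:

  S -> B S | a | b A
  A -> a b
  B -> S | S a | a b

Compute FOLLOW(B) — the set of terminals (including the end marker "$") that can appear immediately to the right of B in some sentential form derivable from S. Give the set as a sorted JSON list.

FIRST sets, iterate to fixpoint:
[1]
  A via A→a b: +{a}
  B via B→a b: +{a}
  S via S→B S: +{a}
  S via S→b A: +{b}
  FIRST[S]={a,b}  FIRST[A]={a}  FIRST[B]={a}
[2]
  B via B→S: +{b}
  FIRST[S]={a,b}  FIRST[A]={a}  FIRST[B]={a,b}
[3] — fixpoint
  FIRST[S]={a,b}  FIRST[A]={a}  FIRST[B]={a,b}

FOLLOW sets:
initialize: $ ∈ FOLLOW(S)
round 1:
  B→S a: FOLLOW(S) ⊇ FIRST(a) = {a}; new: +{a}
  S→B S: FOLLOW(B) ⊇ FIRST(S) = {a,b}; new: +{a,b}
  S→b A: FOLLOW(A) ⊇ FOLLOW(S) ⊇ {$,a}; new: +{$,a}
  FOLLOW[S]={$,a}  FOLLOW[A]={$,a}  FOLLOW[B]={a,b}
round 2:
  B→S: FOLLOW(S) ⊇ FOLLOW(B) ⊇ {a,b}; new: +{b}
  S→b A: FOLLOW(A) ⊇ FOLLOW(S) ⊇ {$,a,b}; new: +{b}
  FOLLOW[S]={$,a,b}  FOLLOW[A]={$,a,b}  FOLLOW[B]={a,b}
round 3: (no change)
  FOLLOW[S]={$,a,b}  FOLLOW[A]={$,a,b}  FOLLOW[B]={a,b}

FOLLOW(B) = ["a", "b"]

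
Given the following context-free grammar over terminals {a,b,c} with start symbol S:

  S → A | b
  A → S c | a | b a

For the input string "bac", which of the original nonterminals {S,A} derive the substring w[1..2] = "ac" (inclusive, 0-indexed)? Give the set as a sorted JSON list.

CNF form of G:
  S -> S T0 | T1 T2 | a | b
  A -> S T0 | T1 T2 | a
  T0 -> c
  T1 -> b
  T2 -> a

CYK table (by increasing span) (cells [i..j] with 1 ≤ i ≤ j ≤ 2 only):
  T[1,1] 'a' = {A,S,T2}  orig:{A,S}
  T[2,2] 'c' = {T0}  orig:{}
  T[1,2] 'ac' = {A,S}

Original NTs in T[1,2] deriving "ac": ["A", "S"]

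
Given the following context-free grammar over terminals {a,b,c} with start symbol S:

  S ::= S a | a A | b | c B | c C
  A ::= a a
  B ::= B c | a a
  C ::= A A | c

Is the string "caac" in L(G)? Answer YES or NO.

CNF form of G:
  S -> S T0 | T0 A | T1 B | T1 C | b
  A -> T0 T0
  B -> B T1 | T0 T0
  C -> A A | c
  T0 -> a
  T1 -> c

CYK fill:
  [0..0]={C,T1}  "c"  orig:{C}
  [1..1]={T0}  "a"  orig:{}
  [2..2]={T0}  "a"  orig:{}
  [3..3]={C,T1}  "c"  orig:{C}
  [0..1]=∅  "ca"
  [1..2]={A,B}  "aa"
  [2..3]=∅  "ac"
  [0..2]={S}  "caa"
  [1..3]={B}  "aac"
  [0..3]={S}  "caac"

S ∈ T[0,3] ⇒ YES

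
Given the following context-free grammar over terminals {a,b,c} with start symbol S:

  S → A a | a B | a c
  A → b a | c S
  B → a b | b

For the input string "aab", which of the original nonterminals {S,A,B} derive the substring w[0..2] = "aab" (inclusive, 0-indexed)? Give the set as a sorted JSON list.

CNF form of G:
  S -> A T1 | T1 B | T1 T2
  A -> T0 T1 | T2 S
  B -> T1 T0 | b
  T0 -> b
  T1 -> a
  T2 -> c

CYK table (by increasing span), restricted to cells inside w[0..2]:
  T[0,0] 'a' = {T1}  orig:{}
  T[1,1] 'a' = {T1}  orig:{}
  T[2,2] 'b' = {B,T0}  orig:{B}
  T[0,1] 'aa' = ∅
  T[1,2] 'ab' = {B,S}
  T[0,2] 'aab' = {S}

Original NTs in T[0,2] deriving "aab": ["S"]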